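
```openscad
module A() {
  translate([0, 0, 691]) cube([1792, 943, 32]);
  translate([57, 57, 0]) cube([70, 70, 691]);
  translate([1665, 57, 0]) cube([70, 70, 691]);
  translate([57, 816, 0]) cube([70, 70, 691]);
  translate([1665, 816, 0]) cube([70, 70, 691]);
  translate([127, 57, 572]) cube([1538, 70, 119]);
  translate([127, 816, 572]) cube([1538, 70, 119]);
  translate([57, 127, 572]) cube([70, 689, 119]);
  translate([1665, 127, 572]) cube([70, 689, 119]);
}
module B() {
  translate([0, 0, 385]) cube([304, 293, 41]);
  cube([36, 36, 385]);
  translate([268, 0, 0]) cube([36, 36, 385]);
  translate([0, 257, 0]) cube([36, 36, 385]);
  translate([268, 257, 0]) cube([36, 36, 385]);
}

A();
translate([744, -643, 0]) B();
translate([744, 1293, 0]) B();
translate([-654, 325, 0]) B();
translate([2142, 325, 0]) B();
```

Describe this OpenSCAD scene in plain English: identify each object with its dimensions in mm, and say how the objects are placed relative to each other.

A is a table with a 1792×943 mm rectangular top, 32 mm thick, top surface at z = 723 mm, supported by four 70×70 mm square legs, each inset 57 mm from the nearest pair of top edges, running from the floor. Four apron rails, 70 mm thick and 119 mm tall, run between adjacent legs with their top edges flush with the underside of the top and their outer faces flush with the legs' outer faces.

B is a four-legged stool. The seat is 304×293 mm, 41 mm thick, top at z = 426 mm. It stands on four square legs, each 36×36 mm in cross-section, from z = 0 to the seat underside, each flush with a corner of the seat.

Four stools sit around the table at the −y, +y, −x, +x sides.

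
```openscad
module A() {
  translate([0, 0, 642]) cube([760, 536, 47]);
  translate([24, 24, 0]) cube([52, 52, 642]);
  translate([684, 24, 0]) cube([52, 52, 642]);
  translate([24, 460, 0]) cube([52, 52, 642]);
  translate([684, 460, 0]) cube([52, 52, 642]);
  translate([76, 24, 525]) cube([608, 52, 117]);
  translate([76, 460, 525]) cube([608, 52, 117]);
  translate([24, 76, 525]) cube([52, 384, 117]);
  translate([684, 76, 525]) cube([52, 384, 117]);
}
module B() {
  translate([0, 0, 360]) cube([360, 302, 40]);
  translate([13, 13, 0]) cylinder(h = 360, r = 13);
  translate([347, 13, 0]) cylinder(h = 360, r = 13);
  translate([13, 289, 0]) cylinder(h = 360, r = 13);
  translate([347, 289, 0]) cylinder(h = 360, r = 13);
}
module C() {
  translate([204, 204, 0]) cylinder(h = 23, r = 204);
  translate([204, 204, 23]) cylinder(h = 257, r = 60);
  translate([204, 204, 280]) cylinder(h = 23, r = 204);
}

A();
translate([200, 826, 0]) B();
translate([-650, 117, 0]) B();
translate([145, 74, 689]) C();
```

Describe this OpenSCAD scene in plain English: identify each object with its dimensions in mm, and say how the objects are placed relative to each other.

A is a table with a 760×536 mm rectangular top, 47 mm thick, top surface at z = 689 mm, supported by four 52×52 mm square legs, each inset 24 mm from the nearest pair of top edges, running from the floor. Four apron rails, 52 mm thick and 117 mm tall, run between adjacent legs with their top edges flush with the underside of the top and their outer faces flush with the legs' outer faces.

B is a simple wooden stool: a rectangular seat 360 mm (x) by 302 mm (y), 40 mm thick, top face at z = 400 mm, on four round legs, each 26 mm in diameter. The legs rest on z = 0, each leg's axis is inset half a diameter from the nearest pair of seat edges (so the leg's bounding box is flush with the corner).

C is a spool: two coaxial disc flanges of radius 204 mm and thickness 23 mm, joined by a core cylinder of radius 60 mm and height 257 mm. The lower flange rests on z = 0 and the three cylinders share a vertical axis.

Two stools sit around the table at the +y, −x sides. The spool is on top of the table.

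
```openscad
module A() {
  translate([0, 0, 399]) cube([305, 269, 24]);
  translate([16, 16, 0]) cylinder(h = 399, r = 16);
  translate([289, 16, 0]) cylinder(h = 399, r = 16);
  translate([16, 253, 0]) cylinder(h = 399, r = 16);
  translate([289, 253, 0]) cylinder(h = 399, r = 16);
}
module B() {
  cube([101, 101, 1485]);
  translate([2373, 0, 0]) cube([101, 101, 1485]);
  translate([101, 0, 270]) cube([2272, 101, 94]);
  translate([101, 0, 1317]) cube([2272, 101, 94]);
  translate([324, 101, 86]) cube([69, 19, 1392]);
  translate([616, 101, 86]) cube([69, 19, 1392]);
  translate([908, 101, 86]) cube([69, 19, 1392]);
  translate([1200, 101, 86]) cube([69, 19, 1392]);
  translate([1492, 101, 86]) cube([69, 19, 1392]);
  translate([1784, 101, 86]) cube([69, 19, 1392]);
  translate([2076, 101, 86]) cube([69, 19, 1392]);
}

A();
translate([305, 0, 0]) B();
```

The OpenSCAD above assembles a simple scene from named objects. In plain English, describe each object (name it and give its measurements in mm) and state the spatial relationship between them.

A is a four-legged stool. The seat is a 305×269×24 mm slab whose top surface is at z = 423 mm; four round legs, each 32 mm in diameter, run from the floor (z = 0) to the underside of the seat, each leg's axis is inset half a diameter from the nearest pair of seat edges (so the leg's bounding box is flush with the corner).

B is a fence section. Two 101×101 mm posts, 1485 mm tall, stand on the floor with a clear span of 2272 mm between their inner faces. Two horizontal rails of 101×94 mm section span the gap between the posts with their undersides at z = 270 mm and z = 1317 mm, flush with the posts' −y face. 7 pickets, each 69 mm wide, 19 mm thick and 1392 mm tall, are fixed to the +y face of the rails with their bottoms at z = 86 mm, evenly spaced across the span with equal gaps (rounded down to the nearest mm) at the −x end and between each pair — any rounding remainder accumulates at the +x end.

The fence section is against the stool's +x side, with their −y faces flush.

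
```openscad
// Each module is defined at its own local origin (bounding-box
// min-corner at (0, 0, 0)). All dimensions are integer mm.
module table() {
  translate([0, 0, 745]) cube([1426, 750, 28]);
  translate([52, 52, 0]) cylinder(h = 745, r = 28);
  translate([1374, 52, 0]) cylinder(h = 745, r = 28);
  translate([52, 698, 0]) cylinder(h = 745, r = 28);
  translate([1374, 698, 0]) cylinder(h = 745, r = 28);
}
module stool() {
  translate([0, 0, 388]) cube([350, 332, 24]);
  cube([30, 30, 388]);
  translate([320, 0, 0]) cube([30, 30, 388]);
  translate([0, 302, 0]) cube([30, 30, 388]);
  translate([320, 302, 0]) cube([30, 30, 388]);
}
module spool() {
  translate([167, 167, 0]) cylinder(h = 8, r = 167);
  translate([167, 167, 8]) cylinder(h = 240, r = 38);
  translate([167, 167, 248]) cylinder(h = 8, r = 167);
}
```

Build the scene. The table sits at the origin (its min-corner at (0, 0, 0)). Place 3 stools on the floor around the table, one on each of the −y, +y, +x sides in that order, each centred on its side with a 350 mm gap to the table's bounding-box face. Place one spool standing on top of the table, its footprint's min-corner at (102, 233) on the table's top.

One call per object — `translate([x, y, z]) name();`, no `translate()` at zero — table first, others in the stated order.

table();
translate([538, -682, 0]) stool();
translate([538, 1100, 0]) stool();
translate([1776, 209, 0]) stool();
translate([102, 233, 773]) spool();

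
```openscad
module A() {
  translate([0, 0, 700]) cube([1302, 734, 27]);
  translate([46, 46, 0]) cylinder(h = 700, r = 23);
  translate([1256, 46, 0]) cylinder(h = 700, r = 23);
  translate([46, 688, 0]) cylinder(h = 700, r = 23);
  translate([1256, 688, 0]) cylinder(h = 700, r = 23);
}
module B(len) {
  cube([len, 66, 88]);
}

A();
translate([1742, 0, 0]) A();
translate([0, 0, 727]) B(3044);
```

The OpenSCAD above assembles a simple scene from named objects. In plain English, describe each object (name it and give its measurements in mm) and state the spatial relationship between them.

A is a table: top 1302 mm (x) × 734 mm (y), 27 mm thick, upper face at z = 727 mm, on four round legs of 46 mm diameter, each leg's bounding box inset 23 mm from the nearest pair of top edges, running from z = 0 to the bottom of the top.

B is a rectangular beam 3044 mm long (x), 66 mm deep (y), 88 mm thick (z).

The beam spans the tops of two tables placed 440 mm apart, resting at z = 727 mm.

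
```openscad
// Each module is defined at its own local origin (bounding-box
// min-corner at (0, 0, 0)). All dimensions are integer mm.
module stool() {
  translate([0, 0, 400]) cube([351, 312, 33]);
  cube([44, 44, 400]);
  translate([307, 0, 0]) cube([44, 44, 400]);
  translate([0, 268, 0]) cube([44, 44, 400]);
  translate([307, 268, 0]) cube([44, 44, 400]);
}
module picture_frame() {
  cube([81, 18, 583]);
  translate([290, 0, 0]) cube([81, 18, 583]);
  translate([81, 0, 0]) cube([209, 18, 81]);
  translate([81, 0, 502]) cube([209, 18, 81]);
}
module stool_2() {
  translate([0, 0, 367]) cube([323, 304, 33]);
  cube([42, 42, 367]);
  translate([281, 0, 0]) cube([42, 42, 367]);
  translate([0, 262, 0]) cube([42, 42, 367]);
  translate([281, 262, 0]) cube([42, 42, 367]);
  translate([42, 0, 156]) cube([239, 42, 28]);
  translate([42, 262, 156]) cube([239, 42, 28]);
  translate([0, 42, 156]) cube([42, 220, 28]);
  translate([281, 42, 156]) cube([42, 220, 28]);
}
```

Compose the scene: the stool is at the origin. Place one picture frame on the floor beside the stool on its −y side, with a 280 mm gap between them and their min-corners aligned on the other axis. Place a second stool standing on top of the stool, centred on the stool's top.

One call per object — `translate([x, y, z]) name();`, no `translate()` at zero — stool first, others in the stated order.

stool();
translate([0, -298, 0]) picture_frame();
translate([14, 4, 433]) stool_2();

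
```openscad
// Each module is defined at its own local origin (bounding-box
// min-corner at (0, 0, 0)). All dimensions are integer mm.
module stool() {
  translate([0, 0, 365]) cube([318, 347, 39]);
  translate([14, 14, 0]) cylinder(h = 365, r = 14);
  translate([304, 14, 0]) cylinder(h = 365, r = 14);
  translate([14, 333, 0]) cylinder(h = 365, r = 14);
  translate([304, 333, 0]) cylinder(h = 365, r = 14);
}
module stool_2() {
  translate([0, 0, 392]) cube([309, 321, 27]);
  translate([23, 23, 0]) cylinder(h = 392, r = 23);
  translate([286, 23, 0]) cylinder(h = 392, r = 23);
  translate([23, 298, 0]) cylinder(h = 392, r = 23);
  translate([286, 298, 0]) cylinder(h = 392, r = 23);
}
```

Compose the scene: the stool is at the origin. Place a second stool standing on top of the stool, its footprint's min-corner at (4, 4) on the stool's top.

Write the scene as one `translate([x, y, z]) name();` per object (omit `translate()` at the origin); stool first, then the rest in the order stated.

stool();
translate([4, 4, 404]) stool_2();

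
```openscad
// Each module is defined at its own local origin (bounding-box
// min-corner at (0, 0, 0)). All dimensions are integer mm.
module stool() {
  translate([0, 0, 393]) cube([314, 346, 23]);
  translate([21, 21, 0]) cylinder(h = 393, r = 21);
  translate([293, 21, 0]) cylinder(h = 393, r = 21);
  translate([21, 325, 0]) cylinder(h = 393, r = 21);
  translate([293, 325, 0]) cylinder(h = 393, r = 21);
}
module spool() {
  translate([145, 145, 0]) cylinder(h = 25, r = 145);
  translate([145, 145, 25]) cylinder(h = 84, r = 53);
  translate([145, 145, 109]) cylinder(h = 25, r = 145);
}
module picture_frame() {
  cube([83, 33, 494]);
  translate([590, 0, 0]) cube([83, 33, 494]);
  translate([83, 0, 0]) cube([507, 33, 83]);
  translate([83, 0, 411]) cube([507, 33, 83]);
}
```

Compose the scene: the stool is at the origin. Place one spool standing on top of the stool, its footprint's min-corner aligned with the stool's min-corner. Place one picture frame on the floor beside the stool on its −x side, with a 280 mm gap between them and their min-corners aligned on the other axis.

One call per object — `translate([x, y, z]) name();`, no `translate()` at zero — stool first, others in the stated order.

stool();
translate([0, 0, 416]) spool();
translate([-953, 0, 0]) picture_frame();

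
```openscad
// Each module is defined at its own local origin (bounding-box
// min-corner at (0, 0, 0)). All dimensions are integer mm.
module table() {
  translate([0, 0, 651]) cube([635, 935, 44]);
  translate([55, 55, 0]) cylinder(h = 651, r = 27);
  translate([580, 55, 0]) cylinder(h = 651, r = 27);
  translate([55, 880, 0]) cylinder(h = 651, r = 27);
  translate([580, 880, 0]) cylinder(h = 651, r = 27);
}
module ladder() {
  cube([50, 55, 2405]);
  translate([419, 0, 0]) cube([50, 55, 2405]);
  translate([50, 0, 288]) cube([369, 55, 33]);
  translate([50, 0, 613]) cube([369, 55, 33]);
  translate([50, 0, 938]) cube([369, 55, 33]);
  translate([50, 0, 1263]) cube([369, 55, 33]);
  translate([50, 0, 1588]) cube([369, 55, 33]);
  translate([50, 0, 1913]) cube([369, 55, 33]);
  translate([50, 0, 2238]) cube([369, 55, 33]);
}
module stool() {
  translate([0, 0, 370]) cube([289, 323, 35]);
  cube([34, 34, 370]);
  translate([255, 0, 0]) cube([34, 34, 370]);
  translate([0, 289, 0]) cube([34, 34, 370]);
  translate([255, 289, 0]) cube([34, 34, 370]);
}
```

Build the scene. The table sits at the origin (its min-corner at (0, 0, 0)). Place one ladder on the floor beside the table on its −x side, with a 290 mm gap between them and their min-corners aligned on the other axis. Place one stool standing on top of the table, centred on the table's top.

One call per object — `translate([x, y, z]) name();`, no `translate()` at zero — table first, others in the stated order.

table();
translate([-759, 0, 0]) ladder();
translate([173, 306, 695]) stool();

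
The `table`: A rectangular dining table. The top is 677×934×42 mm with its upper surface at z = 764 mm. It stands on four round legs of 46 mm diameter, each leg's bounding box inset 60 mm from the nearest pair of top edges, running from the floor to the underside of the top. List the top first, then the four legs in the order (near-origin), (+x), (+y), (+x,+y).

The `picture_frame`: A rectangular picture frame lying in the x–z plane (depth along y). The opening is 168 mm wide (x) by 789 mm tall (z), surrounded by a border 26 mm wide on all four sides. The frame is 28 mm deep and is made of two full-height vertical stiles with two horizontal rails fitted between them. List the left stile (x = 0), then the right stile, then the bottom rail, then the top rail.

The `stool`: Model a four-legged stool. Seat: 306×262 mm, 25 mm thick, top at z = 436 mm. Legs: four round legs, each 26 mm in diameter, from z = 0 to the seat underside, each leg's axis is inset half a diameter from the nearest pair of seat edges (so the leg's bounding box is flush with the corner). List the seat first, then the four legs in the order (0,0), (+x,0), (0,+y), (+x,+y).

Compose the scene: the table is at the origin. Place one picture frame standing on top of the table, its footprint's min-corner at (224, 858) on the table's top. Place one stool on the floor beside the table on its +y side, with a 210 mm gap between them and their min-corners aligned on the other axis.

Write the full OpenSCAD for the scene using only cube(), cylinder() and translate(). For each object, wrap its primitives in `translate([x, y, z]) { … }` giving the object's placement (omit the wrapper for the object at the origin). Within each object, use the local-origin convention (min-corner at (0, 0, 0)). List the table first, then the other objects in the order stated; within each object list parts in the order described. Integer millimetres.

translate([0, 0, 722]) cube([677, 934, 42]);
translate([83, 83, 0]) cylinder(h = 722, r = 23);
translate([594, 83, 0]) cylinder(h = 722, r = 23);
translate([83, 851, 0]) cylinder(h = 722, r = 23);
translate([594, 851, 0]) cylinder(h = 722, r = 23);
translate([224, 858, 764]) {
  cube([26, 28, 841]);
  translate([194, 0, 0]) cube([26, 28, 841]);
  translate([26, 0, 0]) cube([168, 28, 26]);
  translate([26, 0, 815]) cube([168, 28, 26]);
}
translate([0, 1144, 0]) {
  translate([0, 0, 411]) cube([306, 262, 25]);
  translate([13, 13, 0]) cylinder(h = 411, r = 13);
  translate([293, 13, 0]) cylinder(h = 411, r = 13);
  translate([13, 249, 0]) cylinder(h = 411, r = 13);
  translate([293, 249, 0]) cylinder(h = 411, r = 13);
}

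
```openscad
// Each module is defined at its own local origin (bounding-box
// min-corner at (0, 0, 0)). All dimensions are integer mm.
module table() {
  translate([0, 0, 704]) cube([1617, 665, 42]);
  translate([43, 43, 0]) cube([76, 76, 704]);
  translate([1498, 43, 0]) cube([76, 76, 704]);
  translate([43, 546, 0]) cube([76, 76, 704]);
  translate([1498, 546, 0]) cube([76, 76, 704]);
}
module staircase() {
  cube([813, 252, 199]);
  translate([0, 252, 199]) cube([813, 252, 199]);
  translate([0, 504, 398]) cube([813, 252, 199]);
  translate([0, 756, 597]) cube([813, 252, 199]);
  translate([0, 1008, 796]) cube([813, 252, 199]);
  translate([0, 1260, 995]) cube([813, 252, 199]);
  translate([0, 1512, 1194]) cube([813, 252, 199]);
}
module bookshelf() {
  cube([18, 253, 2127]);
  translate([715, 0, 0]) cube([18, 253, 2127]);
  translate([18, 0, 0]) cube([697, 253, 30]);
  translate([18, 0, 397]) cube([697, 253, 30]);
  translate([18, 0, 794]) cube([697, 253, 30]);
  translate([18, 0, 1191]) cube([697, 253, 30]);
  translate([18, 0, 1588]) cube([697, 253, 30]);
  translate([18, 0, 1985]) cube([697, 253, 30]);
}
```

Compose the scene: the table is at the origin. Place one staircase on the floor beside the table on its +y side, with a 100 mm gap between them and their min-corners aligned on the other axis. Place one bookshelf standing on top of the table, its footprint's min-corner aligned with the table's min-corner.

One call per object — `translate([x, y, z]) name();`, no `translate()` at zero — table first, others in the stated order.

table();
translate([0, 765, 0]) staircase();
translate([0, 0, 746]) bookshelf();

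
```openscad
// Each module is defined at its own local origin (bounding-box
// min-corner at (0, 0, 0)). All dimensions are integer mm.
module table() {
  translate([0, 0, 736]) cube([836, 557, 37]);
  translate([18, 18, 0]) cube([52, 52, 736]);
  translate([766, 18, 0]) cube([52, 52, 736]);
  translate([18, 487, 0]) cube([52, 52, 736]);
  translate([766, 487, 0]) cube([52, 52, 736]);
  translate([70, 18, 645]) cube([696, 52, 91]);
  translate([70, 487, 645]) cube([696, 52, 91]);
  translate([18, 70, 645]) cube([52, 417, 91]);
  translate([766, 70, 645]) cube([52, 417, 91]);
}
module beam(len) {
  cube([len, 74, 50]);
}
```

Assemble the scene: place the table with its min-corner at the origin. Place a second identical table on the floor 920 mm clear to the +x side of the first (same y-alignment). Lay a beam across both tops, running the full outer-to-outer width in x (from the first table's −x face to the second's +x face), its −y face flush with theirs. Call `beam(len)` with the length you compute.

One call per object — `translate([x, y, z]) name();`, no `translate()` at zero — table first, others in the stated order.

table();
translate([1756, 0, 0]) table();
translate([0, 0, 773]) beam(2592);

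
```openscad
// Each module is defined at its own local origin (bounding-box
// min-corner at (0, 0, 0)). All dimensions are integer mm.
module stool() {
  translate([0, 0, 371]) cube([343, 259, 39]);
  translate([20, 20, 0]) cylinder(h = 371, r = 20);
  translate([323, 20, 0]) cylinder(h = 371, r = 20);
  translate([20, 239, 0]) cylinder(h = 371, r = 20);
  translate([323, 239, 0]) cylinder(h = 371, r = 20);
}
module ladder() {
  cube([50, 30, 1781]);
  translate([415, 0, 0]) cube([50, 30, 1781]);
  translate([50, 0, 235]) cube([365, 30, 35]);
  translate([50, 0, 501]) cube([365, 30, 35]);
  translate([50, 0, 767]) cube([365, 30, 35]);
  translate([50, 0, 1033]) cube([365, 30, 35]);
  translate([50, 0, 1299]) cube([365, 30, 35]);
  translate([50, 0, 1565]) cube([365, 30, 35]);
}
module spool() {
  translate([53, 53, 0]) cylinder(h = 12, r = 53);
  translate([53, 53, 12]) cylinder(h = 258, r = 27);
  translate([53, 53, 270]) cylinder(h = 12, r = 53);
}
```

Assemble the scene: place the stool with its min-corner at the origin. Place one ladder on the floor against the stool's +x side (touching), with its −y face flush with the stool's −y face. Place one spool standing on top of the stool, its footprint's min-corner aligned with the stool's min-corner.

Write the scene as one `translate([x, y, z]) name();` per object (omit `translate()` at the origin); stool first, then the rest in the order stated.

stool();
translate([343, 0, 0]) ladder();
translate([0, 0, 410]) spool();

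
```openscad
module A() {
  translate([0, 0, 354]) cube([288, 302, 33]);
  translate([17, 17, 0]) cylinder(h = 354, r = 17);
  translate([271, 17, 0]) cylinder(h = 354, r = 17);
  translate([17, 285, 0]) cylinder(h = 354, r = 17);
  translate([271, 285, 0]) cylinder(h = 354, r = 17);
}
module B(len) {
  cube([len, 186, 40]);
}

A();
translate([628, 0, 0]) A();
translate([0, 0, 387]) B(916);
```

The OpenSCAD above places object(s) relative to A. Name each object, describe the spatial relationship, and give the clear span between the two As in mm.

A is a stool. B is a beam. A beam spans the tops of two stools. The clear span between the two stools is 340 mm.

Second stool starts at x = 628; first ends at x = 288; clear span = 628 − 288 = 340 mm.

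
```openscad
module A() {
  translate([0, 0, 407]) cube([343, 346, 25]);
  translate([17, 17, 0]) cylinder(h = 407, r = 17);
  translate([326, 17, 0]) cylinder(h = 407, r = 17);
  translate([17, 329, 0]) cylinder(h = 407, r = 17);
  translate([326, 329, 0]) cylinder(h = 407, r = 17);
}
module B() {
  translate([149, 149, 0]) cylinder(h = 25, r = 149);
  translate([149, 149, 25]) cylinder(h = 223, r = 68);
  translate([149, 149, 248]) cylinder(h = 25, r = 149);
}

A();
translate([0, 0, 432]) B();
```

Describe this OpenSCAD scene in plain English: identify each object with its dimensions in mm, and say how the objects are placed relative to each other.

A is a four-legged stool. The seat is a 343×346×25 mm slab whose top surface is at z = 432 mm; four round legs, each 34 mm in diameter, run from the floor (z = 0) to the underside of the seat, each leg's axis is inset half a diameter from the nearest pair of seat edges (so the leg's bounding box is flush with the corner).

B is a spool: two coaxial disc flanges of radius 149 mm and thickness 25 mm, joined by a core cylinder of radius 68 mm and height 223 mm. The lower flange rests on z = 0 and the three cylinders share a vertical axis.

The spool is on top of the stool.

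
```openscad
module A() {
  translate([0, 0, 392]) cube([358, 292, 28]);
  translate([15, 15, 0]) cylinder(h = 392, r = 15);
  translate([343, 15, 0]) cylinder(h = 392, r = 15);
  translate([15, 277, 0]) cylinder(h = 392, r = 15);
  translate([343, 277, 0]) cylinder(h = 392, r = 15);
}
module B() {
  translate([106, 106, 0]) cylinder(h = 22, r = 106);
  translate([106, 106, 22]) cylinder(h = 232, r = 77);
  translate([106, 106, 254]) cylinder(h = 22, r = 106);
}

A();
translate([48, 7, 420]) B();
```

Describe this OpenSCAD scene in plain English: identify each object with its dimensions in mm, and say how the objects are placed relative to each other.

A is a four-legged stool. The seat is 358×292 mm, 28 mm thick, top at z = 420 mm. It stands on four round legs, each 30 mm in diameter, from z = 0 to the seat underside, each leg's axis is inset half a diameter from the nearest pair of seat edges (so the leg's bounding box is flush with the corner).

B is a spool: two coaxial disc flanges of radius 106 mm and thickness 22 mm, joined by a core cylinder of radius 77 mm and height 232 mm. The lower flange rests on z = 0 and the three cylinders share a vertical axis.

The spool is on top of the stool.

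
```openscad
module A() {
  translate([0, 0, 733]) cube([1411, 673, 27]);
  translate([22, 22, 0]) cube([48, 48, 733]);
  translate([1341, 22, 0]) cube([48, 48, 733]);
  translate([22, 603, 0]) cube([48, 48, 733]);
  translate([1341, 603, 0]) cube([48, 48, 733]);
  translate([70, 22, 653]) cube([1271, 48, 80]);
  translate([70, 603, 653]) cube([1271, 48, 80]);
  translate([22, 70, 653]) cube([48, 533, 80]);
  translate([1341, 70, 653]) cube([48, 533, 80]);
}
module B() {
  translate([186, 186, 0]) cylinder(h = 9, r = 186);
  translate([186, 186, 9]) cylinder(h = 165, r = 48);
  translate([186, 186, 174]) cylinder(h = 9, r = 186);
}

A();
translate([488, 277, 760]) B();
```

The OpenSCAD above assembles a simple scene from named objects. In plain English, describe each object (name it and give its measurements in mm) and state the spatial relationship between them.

A is a rectangular dining table. The top is 1411×673×27 mm with its upper surface at z = 760 mm. It stands on four 48×48 mm square legs, each inset 22 mm from the nearest pair of top edges, running from the floor to the underside of the top. Four apron rails, 48 mm thick and 80 mm tall, run between adjacent legs with their top edges flush with the underside of the top and their outer faces flush with the legs' outer faces.

B is a spool: two coaxial disc flanges of radius 186 mm and thickness 9 mm, joined by a core cylinder of radius 48 mm and height 165 mm. The lower flange rests on z = 0 and the three cylinders share a vertical axis.

The spool is on top of the table.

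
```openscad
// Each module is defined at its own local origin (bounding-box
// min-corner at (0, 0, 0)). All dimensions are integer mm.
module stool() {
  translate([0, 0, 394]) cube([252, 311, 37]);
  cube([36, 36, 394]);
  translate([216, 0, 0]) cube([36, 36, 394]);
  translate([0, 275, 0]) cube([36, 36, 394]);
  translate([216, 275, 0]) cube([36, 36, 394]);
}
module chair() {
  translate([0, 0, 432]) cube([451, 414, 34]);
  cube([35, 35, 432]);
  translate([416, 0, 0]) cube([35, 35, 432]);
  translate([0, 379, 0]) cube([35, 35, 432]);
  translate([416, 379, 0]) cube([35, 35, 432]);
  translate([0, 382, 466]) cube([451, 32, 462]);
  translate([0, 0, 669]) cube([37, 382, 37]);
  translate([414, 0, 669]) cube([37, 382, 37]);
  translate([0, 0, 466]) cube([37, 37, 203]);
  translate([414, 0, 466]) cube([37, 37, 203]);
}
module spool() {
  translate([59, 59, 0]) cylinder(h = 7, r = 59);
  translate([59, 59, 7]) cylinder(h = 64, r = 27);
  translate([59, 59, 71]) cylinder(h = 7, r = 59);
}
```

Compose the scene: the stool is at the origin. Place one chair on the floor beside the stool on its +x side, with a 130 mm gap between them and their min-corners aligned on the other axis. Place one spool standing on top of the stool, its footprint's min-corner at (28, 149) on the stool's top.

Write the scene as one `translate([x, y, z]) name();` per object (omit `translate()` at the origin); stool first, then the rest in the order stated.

stool();
translate([382, 0, 0]) chair();
translate([28, 149, 431]) spool();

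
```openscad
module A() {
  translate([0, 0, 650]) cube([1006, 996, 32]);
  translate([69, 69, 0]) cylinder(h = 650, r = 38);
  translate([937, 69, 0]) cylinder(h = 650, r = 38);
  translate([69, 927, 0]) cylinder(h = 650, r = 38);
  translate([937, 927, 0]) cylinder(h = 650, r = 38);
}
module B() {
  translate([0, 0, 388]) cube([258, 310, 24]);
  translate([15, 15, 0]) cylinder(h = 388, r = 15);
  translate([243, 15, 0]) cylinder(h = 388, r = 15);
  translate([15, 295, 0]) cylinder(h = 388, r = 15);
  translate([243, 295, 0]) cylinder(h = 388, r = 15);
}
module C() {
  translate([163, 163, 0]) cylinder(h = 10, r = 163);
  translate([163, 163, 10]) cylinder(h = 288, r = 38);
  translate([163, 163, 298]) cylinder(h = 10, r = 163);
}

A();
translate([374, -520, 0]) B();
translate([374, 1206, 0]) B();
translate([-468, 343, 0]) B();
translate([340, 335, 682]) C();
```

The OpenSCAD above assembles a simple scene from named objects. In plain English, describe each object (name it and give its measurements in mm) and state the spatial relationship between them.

A is a rectangular dining table. The top is 1006×996×32 mm with its upper surface at z = 682 mm. It stands on four round legs of 76 mm diameter, each leg's bounding box inset 31 mm from the nearest pair of top edges, running from the floor to the underside of the top.

B is a simple wooden stool: a rectangular seat 258 mm (x) by 310 mm (y), 24 mm thick, top face at z = 412 mm, on four round legs, each 30 mm in diameter. The legs rest on z = 0, each leg's axis is inset half a diameter from the nearest pair of seat edges (so the leg's bounding box is flush with the corner).

C is a spool: two coaxial disc flanges of radius 163 mm and thickness 10 mm, joined by a core cylinder of radius 38 mm and height 288 mm. The lower flange rests on z = 0 and the three cylinders share a vertical axis.

Three stools sit around the table at the −y, +y, −x sides. The spool is on top of the table, centred.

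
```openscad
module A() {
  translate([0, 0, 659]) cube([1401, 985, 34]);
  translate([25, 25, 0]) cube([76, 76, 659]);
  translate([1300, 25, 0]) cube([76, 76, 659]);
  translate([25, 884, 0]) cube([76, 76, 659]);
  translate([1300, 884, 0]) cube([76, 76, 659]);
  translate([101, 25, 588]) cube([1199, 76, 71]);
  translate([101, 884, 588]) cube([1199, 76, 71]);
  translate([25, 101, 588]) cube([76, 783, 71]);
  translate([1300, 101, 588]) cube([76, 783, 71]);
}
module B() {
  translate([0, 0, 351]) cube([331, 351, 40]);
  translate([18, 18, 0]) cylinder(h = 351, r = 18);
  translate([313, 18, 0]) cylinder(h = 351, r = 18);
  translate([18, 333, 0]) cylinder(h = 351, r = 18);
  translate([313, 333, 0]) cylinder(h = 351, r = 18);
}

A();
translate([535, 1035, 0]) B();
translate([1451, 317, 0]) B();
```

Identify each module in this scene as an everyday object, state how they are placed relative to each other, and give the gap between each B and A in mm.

Each stool's nearest face is 50 mm from the table's bounding box.

A is a table. B is a stool. Two stools sit around the table at the +y, +x sides. The gap between each stool and the table is 50 mm.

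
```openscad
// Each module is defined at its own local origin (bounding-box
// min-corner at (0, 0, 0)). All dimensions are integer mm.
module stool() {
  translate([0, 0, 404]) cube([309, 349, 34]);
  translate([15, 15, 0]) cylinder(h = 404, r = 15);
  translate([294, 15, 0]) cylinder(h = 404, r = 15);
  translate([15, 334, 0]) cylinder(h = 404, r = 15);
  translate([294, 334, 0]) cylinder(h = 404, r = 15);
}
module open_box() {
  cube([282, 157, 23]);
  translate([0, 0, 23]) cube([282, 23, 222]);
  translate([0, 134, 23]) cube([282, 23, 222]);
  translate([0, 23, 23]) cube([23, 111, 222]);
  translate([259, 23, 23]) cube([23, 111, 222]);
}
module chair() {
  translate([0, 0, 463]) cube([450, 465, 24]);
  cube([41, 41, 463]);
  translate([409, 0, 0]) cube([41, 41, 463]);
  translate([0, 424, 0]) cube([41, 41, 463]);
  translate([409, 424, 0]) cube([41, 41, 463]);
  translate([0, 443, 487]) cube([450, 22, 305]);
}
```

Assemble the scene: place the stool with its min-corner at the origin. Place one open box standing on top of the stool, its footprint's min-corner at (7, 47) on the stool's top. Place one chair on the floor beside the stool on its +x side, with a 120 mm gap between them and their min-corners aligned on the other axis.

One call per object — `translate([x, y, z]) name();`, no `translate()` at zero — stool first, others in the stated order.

stool();
translate([7, 47, 438]) open_box();
translate([429, 0, 0]) chair();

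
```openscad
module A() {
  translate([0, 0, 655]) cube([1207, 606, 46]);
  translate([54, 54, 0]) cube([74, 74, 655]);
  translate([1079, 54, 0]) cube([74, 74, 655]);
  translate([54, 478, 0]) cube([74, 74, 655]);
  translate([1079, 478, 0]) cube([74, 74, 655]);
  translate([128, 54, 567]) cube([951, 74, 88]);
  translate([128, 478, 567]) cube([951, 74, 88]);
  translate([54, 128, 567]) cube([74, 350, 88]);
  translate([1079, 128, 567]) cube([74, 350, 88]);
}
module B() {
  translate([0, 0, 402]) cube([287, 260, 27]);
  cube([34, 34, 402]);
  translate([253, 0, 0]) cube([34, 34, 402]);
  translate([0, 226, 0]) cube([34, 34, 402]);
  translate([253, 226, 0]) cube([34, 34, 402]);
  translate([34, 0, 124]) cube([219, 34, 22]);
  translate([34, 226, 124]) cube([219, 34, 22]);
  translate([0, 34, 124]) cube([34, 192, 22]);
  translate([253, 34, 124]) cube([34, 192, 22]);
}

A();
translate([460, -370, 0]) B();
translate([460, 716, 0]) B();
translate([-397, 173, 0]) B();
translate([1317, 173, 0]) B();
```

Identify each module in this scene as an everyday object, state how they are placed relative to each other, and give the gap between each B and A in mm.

Each stool's nearest face is 110 mm from the table's bounding box.

A is a table. B is a stool. Four stools sit around the table at the −y, +y, −x, +x sides. The gap between each stool and the table is 110 mm.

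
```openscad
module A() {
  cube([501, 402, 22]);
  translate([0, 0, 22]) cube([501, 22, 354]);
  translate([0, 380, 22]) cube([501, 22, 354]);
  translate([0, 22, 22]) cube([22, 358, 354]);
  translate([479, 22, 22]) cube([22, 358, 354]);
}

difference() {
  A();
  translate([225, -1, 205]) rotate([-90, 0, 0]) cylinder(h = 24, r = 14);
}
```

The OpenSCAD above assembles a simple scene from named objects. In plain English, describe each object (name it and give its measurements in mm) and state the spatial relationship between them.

A is an open storage box with external size 501×402×376 mm and wall thickness 22 mm (the base is also 22 mm thick). The base covers the whole footprint; the four walls stand on the base, with the y-facing walls full-width and the x-facing walls fitting between their inner faces.

The open box has a circular hole of radius 14 mm through its front wall, centred at (x = 225, z = 205).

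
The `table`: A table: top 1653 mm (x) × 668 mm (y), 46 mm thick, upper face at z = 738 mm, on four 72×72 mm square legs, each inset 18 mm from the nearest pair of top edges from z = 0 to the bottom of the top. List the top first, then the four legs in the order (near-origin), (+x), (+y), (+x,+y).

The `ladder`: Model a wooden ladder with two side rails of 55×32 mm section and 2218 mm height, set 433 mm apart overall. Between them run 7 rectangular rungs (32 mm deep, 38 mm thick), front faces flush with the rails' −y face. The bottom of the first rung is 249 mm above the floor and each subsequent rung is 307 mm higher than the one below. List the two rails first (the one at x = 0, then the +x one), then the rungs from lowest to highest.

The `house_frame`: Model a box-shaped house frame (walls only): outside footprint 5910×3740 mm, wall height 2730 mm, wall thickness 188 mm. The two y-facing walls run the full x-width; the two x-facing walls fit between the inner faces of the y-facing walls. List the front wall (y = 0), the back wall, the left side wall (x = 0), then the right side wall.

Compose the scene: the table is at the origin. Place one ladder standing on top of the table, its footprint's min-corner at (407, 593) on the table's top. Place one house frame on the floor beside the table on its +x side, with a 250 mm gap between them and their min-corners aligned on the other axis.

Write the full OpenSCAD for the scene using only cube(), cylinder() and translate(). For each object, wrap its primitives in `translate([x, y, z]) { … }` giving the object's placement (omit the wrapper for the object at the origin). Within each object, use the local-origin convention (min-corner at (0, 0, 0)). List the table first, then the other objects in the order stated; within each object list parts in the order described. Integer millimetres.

translate([0, 0, 692]) cube([1653, 668, 46]);
translate([18, 18, 0]) cube([72, 72, 692]);
translate([1563, 18, 0]) cube([72, 72, 692]);
translate([18, 578, 0]) cube([72, 72, 692]);
translate([1563, 578, 0]) cube([72, 72, 692]);
translate([407, 593, 738]) {
  cube([55, 32, 2218]);
  translate([378, 0, 0]) cube([55, 32, 2218]);
  translate([55, 0, 249]) cube([323, 32, 38]);
  translate([55, 0, 556]) cube([323, 32, 38]);
  translate([55, 0, 863]) cube([323, 32, 38]);
  translate([55, 0, 1170]) cube([323, 32, 38]);
  translate([55, 0, 1477]) cube([323, 32, 38]);
  translate([55, 0, 1784]) cube([323, 32, 38]);
  translate([55, 0, 2091]) cube([323, 32, 38]);
}
translate([1903, 0, 0]) {
  cube([5910, 188, 2730]);
  translate([0, 3552, 0]) cube([5910, 188, 2730]);
  translate([0, 188, 0]) cube([188, 3364, 2730]);
  translate([5722, 188, 0]) cube([188, 3364, 2730]);
}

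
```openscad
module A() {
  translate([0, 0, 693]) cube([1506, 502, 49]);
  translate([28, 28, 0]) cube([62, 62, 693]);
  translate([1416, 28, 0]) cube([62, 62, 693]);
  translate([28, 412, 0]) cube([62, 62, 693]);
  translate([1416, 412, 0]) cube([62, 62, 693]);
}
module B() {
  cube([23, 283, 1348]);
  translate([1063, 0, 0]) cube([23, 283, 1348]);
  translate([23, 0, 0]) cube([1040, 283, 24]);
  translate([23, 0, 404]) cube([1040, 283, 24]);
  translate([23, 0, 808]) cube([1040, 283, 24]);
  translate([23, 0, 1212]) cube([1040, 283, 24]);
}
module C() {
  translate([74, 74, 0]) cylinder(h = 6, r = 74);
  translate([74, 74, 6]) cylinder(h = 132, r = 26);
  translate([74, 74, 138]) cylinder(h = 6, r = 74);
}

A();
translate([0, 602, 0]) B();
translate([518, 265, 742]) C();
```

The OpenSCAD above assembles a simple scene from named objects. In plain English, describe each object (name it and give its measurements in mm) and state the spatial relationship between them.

A is a rectangular dining table. The top is 1506×502×49 mm with its upper surface at z = 742 mm. It stands on four 62×62 mm square legs, each inset 28 mm from the nearest pair of top edges, running from the floor to the underside of the top.

B is a bookshelf 1086 mm wide overall, 283 mm deep and 1348 mm tall. The two sides are 23 mm thick vertical panels. 4 horizontal shelves of 24 mm thickness span between the inner faces of the sides; the lowest shelf sits on the floor and shelves are stacked with a clear vertical gap of 380 mm between each pair.

C is a spool: two coaxial disc flanges of radius 74 mm and thickness 6 mm, joined by a core cylinder of radius 26 mm and height 132 mm. The lower flange rests on z = 0 and the three cylinders share a vertical axis.

The bookshelf is on the floor beside the table on its +y side. The spool is on top of the table.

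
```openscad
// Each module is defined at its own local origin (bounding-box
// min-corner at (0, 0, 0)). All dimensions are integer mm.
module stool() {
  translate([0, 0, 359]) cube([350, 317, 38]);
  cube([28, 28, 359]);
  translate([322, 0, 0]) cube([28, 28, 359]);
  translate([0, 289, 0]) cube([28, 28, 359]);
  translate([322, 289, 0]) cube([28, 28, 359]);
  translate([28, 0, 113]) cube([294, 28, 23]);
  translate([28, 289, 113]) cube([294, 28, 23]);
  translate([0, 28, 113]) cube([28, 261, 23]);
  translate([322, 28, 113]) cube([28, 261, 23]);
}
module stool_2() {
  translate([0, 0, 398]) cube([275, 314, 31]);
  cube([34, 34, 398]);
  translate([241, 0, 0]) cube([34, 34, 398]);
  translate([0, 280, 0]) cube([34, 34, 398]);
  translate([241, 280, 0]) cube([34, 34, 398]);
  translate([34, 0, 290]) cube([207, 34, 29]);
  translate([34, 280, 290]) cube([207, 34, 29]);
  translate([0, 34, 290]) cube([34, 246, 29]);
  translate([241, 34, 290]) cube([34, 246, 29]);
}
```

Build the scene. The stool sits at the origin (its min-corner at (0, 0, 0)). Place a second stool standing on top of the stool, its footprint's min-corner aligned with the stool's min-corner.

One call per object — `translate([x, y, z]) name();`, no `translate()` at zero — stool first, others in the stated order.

stool();
translate([0, 0, 397]) stool_2();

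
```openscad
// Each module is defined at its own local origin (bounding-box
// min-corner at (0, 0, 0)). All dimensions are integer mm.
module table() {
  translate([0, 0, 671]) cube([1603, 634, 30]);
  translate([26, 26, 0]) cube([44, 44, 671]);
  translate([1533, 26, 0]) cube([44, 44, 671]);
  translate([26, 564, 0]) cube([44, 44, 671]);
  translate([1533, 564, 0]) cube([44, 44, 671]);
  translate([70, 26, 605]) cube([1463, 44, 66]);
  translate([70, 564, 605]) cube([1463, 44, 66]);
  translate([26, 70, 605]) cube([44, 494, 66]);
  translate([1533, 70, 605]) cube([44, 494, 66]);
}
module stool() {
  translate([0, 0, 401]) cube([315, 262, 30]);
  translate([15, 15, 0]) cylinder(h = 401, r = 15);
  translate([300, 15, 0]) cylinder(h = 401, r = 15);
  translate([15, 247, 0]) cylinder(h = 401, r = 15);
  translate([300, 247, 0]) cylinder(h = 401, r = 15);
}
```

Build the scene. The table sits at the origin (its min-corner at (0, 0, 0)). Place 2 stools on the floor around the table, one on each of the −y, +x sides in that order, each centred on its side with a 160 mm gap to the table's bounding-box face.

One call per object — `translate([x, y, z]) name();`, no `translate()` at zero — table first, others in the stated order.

table();
translate([644, -422, 0]) stool();
translate([1763, 186, 0]) stool();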